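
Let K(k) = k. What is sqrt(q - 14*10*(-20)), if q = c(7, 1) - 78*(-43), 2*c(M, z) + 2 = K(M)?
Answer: sqrt(24626)/2 ≈ 78.463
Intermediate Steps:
c(M, z) = -1 + M/2
q = 6713/2 (q = (-1 + (1/2)*7) - 78*(-43) = (-1 + 7/2) + 3354 = 5/2 + 3354 = 6713/2 ≈ 3356.5)
sqrt(q - 14*10*(-20)) = sqrt(6713/2 - 14*10*(-20)) = sqrt(6713/2 - 140*(-20)) = sqrt(6713/2 + 2800) = sqrt(12313/2) = sqrt(24626)/2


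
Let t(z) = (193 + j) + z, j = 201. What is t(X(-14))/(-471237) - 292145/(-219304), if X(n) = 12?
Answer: 137580495941/103344159048 ≈ 1.3313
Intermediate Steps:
t(z) = 394 + z (t(z) = (193 + 201) + z = 394 + z)
t(X(-14))/(-471237) - 292145/(-219304) = (394 + 12)/(-471237) - 292145/(-219304) = 406*(-1/471237) - 292145*(-1/219304) = -406/471237 + 292145/219304 = 137580495941/103344159048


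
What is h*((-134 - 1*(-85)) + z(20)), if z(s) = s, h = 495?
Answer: -14355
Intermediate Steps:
h*((-134 - 1*(-85)) + z(20)) = 495*((-134 - 1*(-85)) + 20) = 495*((-134 + 85) + 20) = 495*(-49 + 20) = 495*(-29) = -14355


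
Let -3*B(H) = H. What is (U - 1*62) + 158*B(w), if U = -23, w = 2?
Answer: -571/3 ≈ -190.33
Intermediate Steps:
B(H) = -H/3
(U - 1*62) + 158*B(w) = (-23 - 1*62) + 158*(-⅓*2) = (-23 - 62) + 158*(-⅔) = -85 - 316/3 = -571/3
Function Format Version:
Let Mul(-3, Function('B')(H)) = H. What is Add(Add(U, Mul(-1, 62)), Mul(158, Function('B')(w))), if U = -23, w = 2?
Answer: Rational(-571, 3) ≈ -190.33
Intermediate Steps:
Function('B')(H) = Mul(Rational(-1, 3), H)
Add(Add(U, Mul(-1, 62)), Mul(158, Function('B')(w))) = Add(Add(-23, Mul(-1, 62)), Mul(158, Mul(Rational(-1, 3), 2))) = Add(Add(-23, -62), Mul(158, Rational(-2, 3))) = Add(-85, Rational(-316, 3)) = Rational(-571, 3)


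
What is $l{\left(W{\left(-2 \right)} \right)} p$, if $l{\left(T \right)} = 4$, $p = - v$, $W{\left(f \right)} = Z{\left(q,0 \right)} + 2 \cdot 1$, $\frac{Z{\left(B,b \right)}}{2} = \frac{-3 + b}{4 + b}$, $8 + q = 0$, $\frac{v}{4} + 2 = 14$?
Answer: $-192$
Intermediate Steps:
$v = 48$ ($v = -8 + 4 \cdot 14 = -8 + 56 = 48$)
$q = -8$ ($q = -8 + 0 = -8$)
$Z{\left(B,b \right)} = \frac{2 \left(-3 + b\right)}{4 + b}$ ($Z{\left(B,b \right)} = 2 \frac{-3 + b}{4 + b} = \frac{2 \left(-3 + b\right)}{4 + b}$)
$W{\left(f \right)} = \frac{1}{2}$ ($W{\left(f \right)} = \frac{2 \left(-3 + 0\right)}{4 + 0} + 2 \cdot 1 = 2 \cdot \frac{1}{4} \left(-3\right) + 2 = - \frac{3}{2} + 2 = \frac{1}{2}$)
$p = -48$ ($p = \left(-1\right) 48 = -48$)
$l{\left(W{\left(-2 \right)} \right)} p = 4 \left(-48\right) = -192$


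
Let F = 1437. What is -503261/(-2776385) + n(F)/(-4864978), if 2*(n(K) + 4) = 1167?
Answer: 4893489556301/27014103889060 ≈ 0.18115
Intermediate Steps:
n(K) = 1159/2 (n(K) = -4 + (1/2)*1167 = -4 + 1167/2 = 1159/2)
-503261/(-2776385) + n(F)/(-4864978) = -503261/(-2776385) + (1159/2)/(-4864978) = -503261*(-1/2776385) + (1159/2)*(-1/4864978) = 503261/2776385 - 1159/9729956 = 4893489556301/27014103889060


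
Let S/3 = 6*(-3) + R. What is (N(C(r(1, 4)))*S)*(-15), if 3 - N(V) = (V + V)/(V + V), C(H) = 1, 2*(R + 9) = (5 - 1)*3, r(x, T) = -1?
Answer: 1890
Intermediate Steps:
R = -3 (R = -9 + ((5 - 1)*3)/2 = -9 + (4*3)/2 = -9 + (½)*12 = -9 + 6 = -3)
S = -63 (S = 3*(6*(-3) - 3) = 3*(-18 - 3) = 3*(-21) = -63)
N(V) = 2 (N(V) = 3 - (V + V)/(V + V) = 3 - 2*V/(2*V) = 3 - 2*V*1/(2*V) = 3 - 1*1 = 3 - 1 = 2)
(N(C(r(1, 4)))*S)*(-15) = (2*(-63))*(-15) = -126*(-15) = 1890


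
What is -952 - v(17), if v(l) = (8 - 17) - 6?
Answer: -937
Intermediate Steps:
v(l) = -15 (v(l) = -9 - 6 = -15)
-952 - v(17) = -952 - 1*(-15) = -952 + 15 = -937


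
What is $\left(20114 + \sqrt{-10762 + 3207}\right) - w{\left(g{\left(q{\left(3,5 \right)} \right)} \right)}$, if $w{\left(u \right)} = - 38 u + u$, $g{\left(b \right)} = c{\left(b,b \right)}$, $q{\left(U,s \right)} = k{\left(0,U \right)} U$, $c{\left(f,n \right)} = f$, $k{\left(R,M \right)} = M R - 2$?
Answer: $19892 + i \sqrt{7555} \approx 19892.0 + 86.92 i$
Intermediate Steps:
$k{\left(R,M \right)} = -2 + M R$
$q{\left(U,s \right)} = - 2 U$ ($q{\left(U,s \right)} = \left(-2 + U 0\right) U = \left(-2 + 0\right) U = - 2 U$)
$g{\left(b \right)} = b$
$w{\left(u \right)} = - 37 u$
$\left(20114 + \sqrt{-10762 + 3207}\right) - w{\left(g{\left(q{\left(3,5 \right)} \right)} \right)} = \left(20114 + \sqrt{-10762 + 3207}\right) - - 37 \left(\left(-2\right) 3\right) = \left(20114 + \sqrt{-7555}\right) - \left(-37\right) \left(-6\right) = \left(20114 + i \sqrt{7555}\right) - 222 = 19892 + i \sqrt{7555}$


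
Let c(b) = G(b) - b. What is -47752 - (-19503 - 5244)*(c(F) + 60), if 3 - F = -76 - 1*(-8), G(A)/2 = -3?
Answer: -468451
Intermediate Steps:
G(A) = -6 (G(A) = 2*(-3) = -6)
F = 71 (F = 3 - (-76 - 1*(-8)) = 3 - (-76 + 8) = 3 - 1*(-68) = 3 + 68 = 71)
c(b) = -6 - b
-47752 - (-19503 - 5244)*(c(F) + 60) = -47752 - (-19503 - 5244)*((-6 - 1*71) + 60) = -47752 - (-24747)*((-6 - 71) + 60) = -47752 - (-24747)*(-77 + 60) = -47752 - (-24747)*(-17) = -47752 - 1*420699 = -47752 - 420699 = -468451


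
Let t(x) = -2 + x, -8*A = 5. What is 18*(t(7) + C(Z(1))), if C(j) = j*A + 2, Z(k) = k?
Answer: 459/4 ≈ 114.75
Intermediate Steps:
A = -5/8 (A = -⅛*5 = -5/8 ≈ -0.62500)
C(j) = 2 - 5*j/8 (C(j) = j*(-5/8) + 2 = -5*j/8 + 2 = 2 - 5*j/8)
18*(t(7) + C(Z(1))) = 18*((-2 + 7) + (2 - 5/8*1)) = 18*(5 + (2 - 5/8)) = 18*(5 + 11/8) = 18*(51/8) = 459/4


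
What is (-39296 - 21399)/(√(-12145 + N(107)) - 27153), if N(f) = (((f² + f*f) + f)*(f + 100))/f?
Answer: 1648051335/737253049 + 121390*√8090/737253049 ≈ 2.2502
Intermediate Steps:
N(f) = (100 + f)*(f + 2*f²)/f (N(f) = (((f² + f²) + f)*(100 + f))/f = ((2*f² + f)*(100 + f))/f = ((f + 2*f²)*(100 + f))/f = ((100 + f)*(f + 2*f²))/f = (100 + f)*(f + 2*f²)/f)
(-39296 - 21399)/(√(-12145 + N(107)) - 27153) = (-39296 - 21399)/(√(-12145 + (100 + 2*107² + 201*107)) - 27153) = -60695/(√(-12145 + (100 + 2*11449 + 21507)) - 27153) = -60695/(√(-12145 + (100 + 22898 + 21507)) - 27153) = -60695/(√(-12145 + 44505) - 27153) = -60695/(√32360 - 27153) = -60695/(2*√8090 - 27153) = -60695/(-27153 + 2*√8090)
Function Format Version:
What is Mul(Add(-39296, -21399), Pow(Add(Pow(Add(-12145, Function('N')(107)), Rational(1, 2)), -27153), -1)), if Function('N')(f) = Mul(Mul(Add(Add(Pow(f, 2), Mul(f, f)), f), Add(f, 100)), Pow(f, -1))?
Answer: Add(Rational(1648051335, 737253049), Mul(Rational(121390, 737253049), Pow(8090, Rational(1, 2)))) ≈ 2.2502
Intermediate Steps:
Function('N')(f) = Mul(Pow(f, -1), Add(100, f), Add(f, Mul(2, Pow(f, 2)))) (Function('N')(f) = Mul(Mul(Add(Add(Pow(f, 2), Pow(f, 2)), f), Add(100, f)), Pow(f, -1)) = Mul(Mul(Add(Mul(2, Pow(f, 2)), f), Add(100, f)), Pow(f, -1)) = Mul(Mul(Add(f, Mul(2, Pow(f, 2))), Add(100, f)), Pow(f, -1)) = Mul(Mul(Add(100, f), Add(f, Mul(2, Pow(f, 2)))), Pow(f, -1)) = Mul(Pow(f, -1), Add(100, f), Add(f, Mul(2, Pow(f, 2)))))
Mul(Add(-39296, -21399), Pow(Add(Pow(Add(-12145, Function('N')(107)), Rational(1, 2)), -27153), -1)) = Mul(Add(-39296, -21399), Pow(Add(Pow(Add(-12145, Add(100, Mul(2, Pow(107, 2)), Mul(201, 107))), Rational(1, 2)), -27153), -1)) = Mul(-60695, Pow(Add(Pow(Add(-12145, Add(100, Mul(2, 11449), 21507)), Rational(1, 2)), -27153), -1)) = Mul(-60695, Pow(Add(Pow(Add(-12145, Add(100, 22898, 21507)), Rational(1, 2)), -27153), -1)) = Mul(-60695, Pow(Add(Pow(Add(-12145, 44505), Rational(1, 2)), -27153), -1)) = Mul(-60695, Pow(Add(Pow(32360, Rational(1, 2)), -27153), -1)) = Mul(-60695, Pow(Add(Mul(2, Pow(8090, Rational(1, 2))), -27153), -1)) = Mul(-60695, Pow(Add(-27153, Mul(2, Pow(8090, Rational(1, 2)))), -1))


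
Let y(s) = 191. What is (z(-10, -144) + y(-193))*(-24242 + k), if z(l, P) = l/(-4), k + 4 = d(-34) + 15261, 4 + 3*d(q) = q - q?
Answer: -3477711/2 ≈ -1.7389e+6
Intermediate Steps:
d(q) = -4/3 (d(q) = -4/3 + (q - q)/3 = -4/3 + (⅓)*0 = -4/3 + 0 = -4/3)
k = 45767/3 (k = -4 + (-4/3 + 15261) = -4 + 45779/3 = 45767/3 ≈ 15256.)
z(l, P) = -l/4 (z(l, P) = l*(-¼) = -l/4)
(z(-10, -144) + y(-193))*(-24242 + k) = (-¼*(-10) + 191)*(-24242 + 45767/3) = (5/2 + 191)*(-26959/3) = (387/2)*(-26959/3) = -3477711/2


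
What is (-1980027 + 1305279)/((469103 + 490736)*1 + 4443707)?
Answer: -37486/300197 ≈ -0.12487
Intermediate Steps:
(-1980027 + 1305279)/((469103 + 490736)*1 + 4443707) = -674748/(959839*1 + 4443707) = -674748/(959839 + 4443707) = -674748/5403546 = -674748*1/5403546 = -37486/300197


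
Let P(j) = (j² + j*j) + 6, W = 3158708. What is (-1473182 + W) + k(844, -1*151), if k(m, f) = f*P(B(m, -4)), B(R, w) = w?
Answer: 1679788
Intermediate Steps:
P(j) = 6 + 2*j² (P(j) = (j² + j²) + 6 = 2*j² + 6 = 6 + 2*j²)
k(m, f) = 38*f (k(m, f) = f*(6 + 2*(-4)²) = f*(6 + 2*16) = f*(6 + 32) = f*38 = 38*f)
(-1473182 + W) + k(844, -1*151) = (-1473182 + 3158708) + 38*(-1*151) = 1685526 + 38*(-151) = 1685526 - 5738 = 1679788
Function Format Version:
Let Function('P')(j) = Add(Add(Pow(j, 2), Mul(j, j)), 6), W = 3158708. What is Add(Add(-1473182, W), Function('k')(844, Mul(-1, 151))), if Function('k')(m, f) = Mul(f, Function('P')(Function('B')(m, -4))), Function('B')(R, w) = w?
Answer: 1679788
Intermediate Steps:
Function('P')(j) = Add(6, Mul(2, Pow(j, 2))) (Function('P')(j) = Add(Add(Pow(j, 2), Pow(j, 2)), 6) = Add(Mul(2, Pow(j, 2)), 6) = Add(6, Mul(2, Pow(j, 2))))
Function('k')(m, f) = Mul(38, f) (Function('k')(m, f) = Mul(f, Add(6, Mul(2, Pow(-4, 2)))) = Mul(f, Add(6, Mul(2, 16))) = Mul(f, Add(6, 32)) = Mul(f, 38) = Mul(38, f))
Add(Add(-1473182, W), Function('k')(844, Mul(-1, 151))) = Add(Add(-1473182, 3158708), Mul(38, Mul(-1, 151))) = Add(1685526, Mul(38, -151)) = Add(1685526, -5738) = 1679788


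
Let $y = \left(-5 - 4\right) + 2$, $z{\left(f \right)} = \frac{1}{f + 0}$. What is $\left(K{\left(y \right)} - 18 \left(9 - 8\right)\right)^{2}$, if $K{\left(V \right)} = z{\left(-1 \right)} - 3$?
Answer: $484$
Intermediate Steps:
$z{\left(f \right)} = \frac{1}{f}$
$y = -7$ ($y = -9 + 2 = -7$)
$K{\left(V \right)} = -4$ ($K{\left(V \right)} = \frac{1}{-1} - 3 = -1 - 3 = -4$)
$\left(K{\left(y \right)} - 18 \left(9 - 8\right)\right)^{2} = \left(-4 - 18 \left(9 - 8\right)\right)^{2} = \left(-4 - 18\right)^{2} = \left(-22\right)^{2} = 484$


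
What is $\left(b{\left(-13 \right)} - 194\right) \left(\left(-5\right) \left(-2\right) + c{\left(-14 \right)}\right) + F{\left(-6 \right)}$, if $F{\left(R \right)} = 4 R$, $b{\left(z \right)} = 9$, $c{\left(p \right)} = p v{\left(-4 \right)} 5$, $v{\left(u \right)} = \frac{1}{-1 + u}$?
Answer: $-4464$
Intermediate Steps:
$c{\left(p \right)} = - p$ ($c{\left(p \right)} = \frac{p}{-1 - 4} \cdot 5 = \frac{p}{-5} \cdot 5 = p \left(- \frac{1}{5}\right) 5 = - \frac{p}{5} \cdot 5 = - p$)
$\left(b{\left(-13 \right)} - 194\right) \left(\left(-5\right) \left(-2\right) + c{\left(-14 \right)}\right) + F{\left(-6 \right)} = \left(9 - 194\right) \left(\left(-5\right) \left(-2\right) - -14\right) + 4 \left(-6\right) = - 185 \left(10 + 14\right) - 24 = \left(-185\right) 24 - 24 = -4440 - 24 = -4464$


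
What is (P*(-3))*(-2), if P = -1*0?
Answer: 0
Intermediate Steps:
P = 0
(P*(-3))*(-2) = (0*(-3))*(-2) = 0*(-2) = 0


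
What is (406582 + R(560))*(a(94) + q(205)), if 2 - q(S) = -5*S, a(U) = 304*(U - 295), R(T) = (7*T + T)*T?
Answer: -175147404414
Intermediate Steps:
R(T) = 8*T² (R(T) = (8*T)*T = 8*T²)
a(U) = -89680 + 304*U (a(U) = 304*(-295 + U) = -89680 + 304*U)
q(S) = 2 + 5*S (q(S) = 2 - (-5)*S = 2 + 5*S)
(406582 + R(560))*(a(94) + q(205)) = (406582 + 8*560²)*((-89680 + 304*94) + (2 + 5*205)) = (406582 + 8*313600)*((-89680 + 28576) + (2 + 1025)) = (406582 + 2508800)*(-61104 + 1027) = 2915382*(-60077) = -175147404414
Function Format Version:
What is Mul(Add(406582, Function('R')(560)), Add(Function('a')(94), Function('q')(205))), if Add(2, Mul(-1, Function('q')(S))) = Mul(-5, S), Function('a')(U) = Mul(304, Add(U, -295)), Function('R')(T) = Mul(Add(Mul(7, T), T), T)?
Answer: -175147404414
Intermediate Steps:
Function('R')(T) = Mul(8, Pow(T, 2)) (Function('R')(T) = Mul(Mul(8, T), T) = Mul(8, Pow(T, 2)))
Function('a')(U) = Add(-89680, Mul(304, U)) (Function('a')(U) = Mul(304, Add(-295, U)) = Add(-89680, Mul(304, U)))
Function('q')(S) = Add(2, Mul(5, S)) (Function('q')(S) = Add(2, Mul(-1, Mul(-5, S))) = Add(2, Mul(5, S)))
Mul(Add(406582, Function('R')(560)), Add(Function('a')(94), Function('q')(205))) = Mul(Add(406582, Mul(8, Pow(560, 2))), Add(Add(-89680, Mul(304, 94)), Add(2, Mul(5, 205)))) = Mul(Add(406582, Mul(8, 313600)), Add(Add(-89680, 28576), Add(2, 1025))) = Mul(Add(406582, 2508800), Add(-61104, 1027)) = Mul(2915382, -60077) = -175147404414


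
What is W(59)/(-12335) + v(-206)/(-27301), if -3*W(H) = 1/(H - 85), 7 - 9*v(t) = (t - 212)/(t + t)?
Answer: -34358954/1352756223195 ≈ -2.5399e-5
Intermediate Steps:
v(t) = 7/9 - (-212 + t)/(18*t) (v(t) = 7/9 - (t - 212)/(9*(t + t)) = 7/9 - (-212 + t)/(9*(2*t)) = 7/9 - (-212 + t)*1/(2*t)/9 = 7/9 - (-212 + t)/(18*t))
W(H) = -1/(3*(-85 + H)) (W(H) = -1/(3*(H - 85)) = -1/(3*(-85 + H)))
W(59)/(-12335) + v(-206)/(-27301) = -1/(-255 + 3*59)/(-12335) + ((1/18)*(212 + 13*(-206))/(-206))/(-27301) = -1/(-255 + 177)*(-1/12335) + ((1/18)*(-1/206)*(212 - 2678))*(-1/27301) = -1/(-78)*(-1/12335) + ((1/18)*(-1/206)*(-2466))*(-1/27301) = -1*(-1/78)*(-1/12335) + (137/206)*(-1/27301) = (1/78)*(-1/12335) - 137/5624006 = -1/962130 - 137/5624006 = -34358954/1352756223195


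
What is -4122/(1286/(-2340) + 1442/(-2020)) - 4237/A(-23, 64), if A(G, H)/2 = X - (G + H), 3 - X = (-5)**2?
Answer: 3100338667/940590 ≈ 3296.2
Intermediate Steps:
X = -22 (X = 3 - 1*(-5)**2 = 3 - 1*25 = 3 - 25 = -22)
A(G, H) = -44 - 2*G - 2*H (A(G, H) = 2*(-22 - (G + H)) = 2*(-22 + (-G - H)) = 2*(-22 - G - H) = -44 - 2*G - 2*H)
-4122/(1286/(-2340) + 1442/(-2020)) - 4237/A(-23, 64) = -4122/(1286/(-2340) + 1442/(-2020)) - 4237/(-44 - 2*(-23) - 2*64) = -4122/(1286*(-1/2340) + 1442*(-1/2020)) - 4237/(-44 + 46 - 128) = -4122/(-643/1170 - 721/1010) - 4237/(-126) = -4122/(-14930/11817) - 4237*(-1/126) = -4122*(-11817/14930) + 4237/126 = 24354837/7465 + 4237/126 = 3100338667/940590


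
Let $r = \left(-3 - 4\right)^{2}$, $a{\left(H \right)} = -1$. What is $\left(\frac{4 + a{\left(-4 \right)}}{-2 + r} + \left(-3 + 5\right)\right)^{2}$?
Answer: $\frac{9409}{2209} \approx 4.2594$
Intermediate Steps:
$r = 49$ ($r = \left(-7\right)^{2} = 49$)
$\left(\frac{4 + a{\left(-4 \right)}}{-2 + r} + \left(-3 + 5\right)\right)^{2} = \left(\frac{4 - 1}{-2 + 49} + \left(-3 + 5\right)\right)^{2} = \left(\frac{3}{47} + 2\right)^{2} = \left(\frac{97}{47}\right)^{2} = \frac{9409}{2209}$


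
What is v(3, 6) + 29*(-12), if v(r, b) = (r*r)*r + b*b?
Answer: -285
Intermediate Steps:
v(r, b) = b² + r³ (v(r, b) = r²*r + b² = r³ + b² = b² + r³)
v(3, 6) + 29*(-12) = (6² + 3³) + 29*(-12) = (36 + 27) - 348 = 63 - 348 = -285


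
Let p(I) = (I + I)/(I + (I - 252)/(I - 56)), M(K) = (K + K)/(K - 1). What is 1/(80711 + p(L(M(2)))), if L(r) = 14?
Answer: 59/4762033 ≈ 1.2390e-5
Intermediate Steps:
M(K) = 2*K/(-1 + K) (M(K) = (2*K)/(-1 + K) = 2*K/(-1 + K))
p(I) = 2*I/(I + (-252 + I)/(-56 + I)) (p(I) = (2*I)/(I + (-252 + I)/(-56 + I)) = 2*I/(I + (-252 + I)/(-56 + I)))
1/(80711 + p(L(M(2)))) = 1/(80711 + 2*14*(-56 + 14)/(-252 + 14² - 55*14)) = 1/(80711 + 2*14*(-42)/(-252 + 196 - 770)) = 1/(80711 + 2*14*(-42)/(-826)) = 1/(80711 + 2*14*(-1/826)*(-42)) = 1/(80711 + 84/59) = 1/(4762033/59) = 59/4762033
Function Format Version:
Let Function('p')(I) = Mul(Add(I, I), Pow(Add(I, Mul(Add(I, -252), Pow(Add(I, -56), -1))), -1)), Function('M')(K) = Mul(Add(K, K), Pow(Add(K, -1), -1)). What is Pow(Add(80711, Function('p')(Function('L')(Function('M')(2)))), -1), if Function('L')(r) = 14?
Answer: Rational(59, 4762033) ≈ 1.2390e-5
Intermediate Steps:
Function('M')(K) = Mul(2, K, Pow(Add(-1, K), -1)) (Function('M')(K) = Mul(Mul(2, K), Pow(Add(-1, K), -1)) = Mul(2, K, Pow(Add(-1, K), -1)))
Function('p')(I) = Mul(2, I, Pow(Add(I, Mul(Pow(Add(-56, I), -1), Add(-252, I))), -1)) (Function('p')(I) = Mul(Mul(2, I), Pow(Add(I, Mul(Add(-252, I), Pow(Add(-56, I), -1))), -1)) = Mul(Mul(2, I), Pow(Add(I, Mul(Pow(Add(-56, I), -1), Add(-252, I))), -1)) = Mul(2, I, Pow(Add(I, Mul(Pow(Add(-56, I), -1), Add(-252, I))), -1)))
Pow(Add(80711, Function('p')(Function('L')(Function('M')(2)))), -1) = Pow(Add(80711, Mul(2, 14, Pow(Add(-252, Pow(14, 2), Mul(-55, 14)), -1), Add(-56, 14))), -1) = Pow(Add(80711, Mul(2, 14, Pow(Add(-252, 196, -770), -1), -42)), -1) = Pow(Add(80711, Mul(2, 14, Pow(-826, -1), -42)), -1) = Pow(Add(80711, Mul(2, 14, Rational(-1, 826), -42)), -1) = Pow(Add(80711, Rational(84, 59)), -1) = Pow(Rational(4762033, 59), -1) = Rational(59, 4762033)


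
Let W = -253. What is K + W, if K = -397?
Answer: -650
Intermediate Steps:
K + W = -397 - 253 = -650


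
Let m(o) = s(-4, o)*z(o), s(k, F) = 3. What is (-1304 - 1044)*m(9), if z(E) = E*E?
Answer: -570564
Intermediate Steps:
z(E) = E**2
m(o) = 3*o**2
(-1304 - 1044)*m(9) = (-1304 - 1044)*(3*9**2) = -7044*81 = -2348*243 = -570564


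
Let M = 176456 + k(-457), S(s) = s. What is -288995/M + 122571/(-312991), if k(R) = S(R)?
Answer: -112025207474/55086103009 ≈ -2.0336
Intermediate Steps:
k(R) = R
M = 175999 (M = 176456 - 457 = 175999)
-288995/M + 122571/(-312991) = -288995/175999 + 122571/(-312991) = -288995*1/175999 + 122571*(-1/312991) = -288995/175999 - 122571/312991 = -112025207474/55086103009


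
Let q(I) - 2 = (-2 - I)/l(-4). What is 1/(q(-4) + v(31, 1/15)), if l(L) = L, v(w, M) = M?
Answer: 30/47 ≈ 0.63830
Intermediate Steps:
q(I) = 5/2 + I/4 (q(I) = 2 + (-2 - I)/(-4) = 2 + (-2 - I)*(-¼) = 2 + (½ + I/4) = 5/2 + I/4)
1/(q(-4) + v(31, 1/15)) = 1/((5/2 + (¼)*(-4)) + 1/15) = 1/((5/2 - 1) + 1/15) = 1/(3/2 + 1/15) = 1/(47/30) = 30/47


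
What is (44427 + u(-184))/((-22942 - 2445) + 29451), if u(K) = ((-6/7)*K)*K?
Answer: 107853/28448 ≈ 3.7912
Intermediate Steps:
u(K) = -6*K²/7 (u(K) = ((-6*⅐)*K)*K = (-6*K/7)*K = -6*K²/7)
(44427 + u(-184))/((-22942 - 2445) + 29451) = (44427 - 6/7*(-184)²)/((-22942 - 2445) + 29451) = (44427 - 6/7*33856)/(-25387 + 29451) = (44427 - 203136/7)/4064 = (107853/7)*(1/4064) = 107853/28448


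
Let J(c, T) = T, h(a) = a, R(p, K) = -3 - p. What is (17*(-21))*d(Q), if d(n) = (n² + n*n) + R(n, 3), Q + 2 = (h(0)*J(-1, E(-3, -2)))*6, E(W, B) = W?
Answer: -2499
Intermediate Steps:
Q = -2 (Q = -2 + (0*(-3))*6 = -2 + 0*6 = -2 + 0 = -2)
d(n) = -3 - n + 2*n² (d(n) = (n² + n*n) + (-3 - n) = (n² + n²) + (-3 - n) = 2*n² + (-3 - n) = -3 - n + 2*n²)
(17*(-21))*d(Q) = (17*(-21))*(-3 - 1*(-2) + 2*(-2)²) = -357*(-3 + 2 + 2*4) = -357*(-3 + 2 + 8) = -357*7 = -2499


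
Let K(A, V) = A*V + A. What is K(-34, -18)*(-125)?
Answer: -72250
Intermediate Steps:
K(A, V) = A + A*V
K(-34, -18)*(-125) = -34*(1 - 18)*(-125) = -34*(-17)*(-125) = 578*(-125) = -72250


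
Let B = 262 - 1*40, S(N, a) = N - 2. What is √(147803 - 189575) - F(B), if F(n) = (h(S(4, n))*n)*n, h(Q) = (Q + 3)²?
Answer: -1232100 + 118*I*√3 ≈ -1.2321e+6 + 204.38*I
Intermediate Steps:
S(N, a) = -2 + N
h(Q) = (3 + Q)²
B = 222 (B = 262 - 40 = 222)
F(n) = 25*n² (F(n) = ((3 + (-2 + 4))²*n)*n = ((3 + 2)²*n)*n = (5²*n)*n = (25*n)*n = 25*n²)
√(147803 - 189575) - F(B) = √(147803 - 189575) - 25*222² = √(-41772) - 25*49284 = 118*I*√3 - 1*1232100 = 118*I*√3 - 1232100 = -1232100 + 118*I*√3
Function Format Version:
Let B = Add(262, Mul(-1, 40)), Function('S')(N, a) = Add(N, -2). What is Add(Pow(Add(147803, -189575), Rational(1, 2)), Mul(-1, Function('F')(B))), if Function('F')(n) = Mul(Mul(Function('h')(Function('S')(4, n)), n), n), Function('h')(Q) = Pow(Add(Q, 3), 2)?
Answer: Add(-1232100, Mul(118, I, Pow(3, Rational(1, 2)))) ≈ Add(-1.2321e+6, Mul(204.38, I))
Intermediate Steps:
Function('S')(N, a) = Add(-2, N)
Function('h')(Q) = Pow(Add(3, Q), 2)
B = 222 (B = Add(262, -40) = 222)
Function('F')(n) = Mul(25, Pow(n, 2)) (Function('F')(n) = Mul(Mul(Pow(Add(3, Add(-2, 4)), 2), n), n) = Mul(Mul(Pow(Add(3, 2), 2), n), n) = Mul(Mul(Pow(5, 2), n), n) = Mul(Mul(25, n), n) = Mul(25, Pow(n, 2)))
Add(Pow(Add(147803, -189575), Rational(1, 2)), Mul(-1, Function('F')(B))) = Add(Pow(Add(147803, -189575), Rational(1, 2)), Mul(-1, Mul(25, Pow(222, 2)))) = Add(Pow(-41772, Rational(1, 2)), Mul(-1, Mul(25, 49284))) = Add(Mul(118, I, Pow(3, Rational(1, 2))), Mul(-1, 1232100)) = Add(Mul(118, I, Pow(3, Rational(1, 2))), -1232100) = Add(-1232100, Mul(118, I, Pow(3, Rational(1, 2))))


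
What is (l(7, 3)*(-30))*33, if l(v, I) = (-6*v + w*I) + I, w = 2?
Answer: 32670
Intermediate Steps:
l(v, I) = -6*v + 3*I (l(v, I) = (-6*v + 2*I) + I = -6*v + 3*I)
(l(7, 3)*(-30))*33 = ((-6*7 + 3*3)*(-30))*33 = ((-42 + 9)*(-30))*33 = -33*(-30)*33 = 990*33 = 32670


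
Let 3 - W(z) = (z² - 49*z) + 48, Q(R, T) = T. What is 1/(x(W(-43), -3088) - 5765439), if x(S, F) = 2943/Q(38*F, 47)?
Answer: -47/270972690 ≈ -1.7345e-7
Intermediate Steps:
W(z) = -45 - z² + 49*z (W(z) = 3 - ((z² - 49*z) + 48) = 3 - (48 + z² - 49*z) = 3 + (-48 - z² + 49*z) = -45 - z² + 49*z)
x(S, F) = 2943/47
1/(x(W(-43), -3088) - 5765439) = 1/(2943/47 - 5765439) = 1/(-270972690/47) = -47/270972690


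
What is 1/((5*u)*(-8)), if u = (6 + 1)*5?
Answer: -1/1400 ≈ -0.00071429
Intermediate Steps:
u = 35 (u = 7*5 = 35)
1/((5*u)*(-8)) = 1/((5*35)*(-8)) = 1/(175*(-8)) = 1/(-1400) = -1/1400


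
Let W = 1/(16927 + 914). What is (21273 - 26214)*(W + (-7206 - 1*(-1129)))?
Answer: 178567338132/5947 ≈ 3.0026e+7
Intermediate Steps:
W = 1/17841 ≈ 5.6051e-5
(21273 - 26214)*(W + (-7206 - 1*(-1129))) = (21273 - 26214)*(1/17841 + (-7206 - 1*(-1129))) = -4941*(1/17841 + (-7206 + 1129)) = -4941*(1/17841 - 6077) = -4941*(-108419756/17841) = 178567338132/5947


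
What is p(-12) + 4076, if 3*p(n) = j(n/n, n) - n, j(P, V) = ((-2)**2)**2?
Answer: 12256/3 ≈ 4085.3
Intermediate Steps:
j(P, V) = 16 (j(P, V) = 4**2 = 16)
p(n) = 16/3 - n/3 (p(n) = (16 - n)/3 = 16/3 - n/3)
p(-12) + 4076 = (16/3 - 1/3*(-12)) + 4076 = (16/3 + 4) + 4076 = 28/3 + 4076 = 12256/3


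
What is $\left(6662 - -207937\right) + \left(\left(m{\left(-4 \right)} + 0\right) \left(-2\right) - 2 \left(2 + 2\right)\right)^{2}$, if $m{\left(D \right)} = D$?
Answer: $214599$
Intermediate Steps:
$\left(6662 - -207937\right) + \left(\left(m{\left(-4 \right)} + 0\right) \left(-2\right) - 2 \left(2 + 2\right)\right)^{2} = \left(6662 - -207937\right) + \left(\left(-4 + 0\right) \left(-2\right) - 2 \left(2 + 2\right)\right)^{2} = \left(6662 + 207937\right) + \left(\left(-4\right) \left(-2\right) - 8\right)^{2} = 214599 + \left(8 - 8\right)^{2} = 214599 + 0^{2} = 214599 + 0 = 214599$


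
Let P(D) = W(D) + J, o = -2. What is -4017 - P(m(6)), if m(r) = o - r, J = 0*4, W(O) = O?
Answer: -4009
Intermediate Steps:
J = 0
m(r) = -2 - r
P(D) = D (P(D) = D + 0 = D)
-4017 - P(m(6)) = -4017 - (-2 - 1*6) = -4017 - (-2 - 6) = -4017 - 1*(-8) = -4017 + 8 = -4009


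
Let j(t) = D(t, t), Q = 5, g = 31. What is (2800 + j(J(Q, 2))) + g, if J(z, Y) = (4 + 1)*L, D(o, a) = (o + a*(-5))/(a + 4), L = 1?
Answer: 25459/9 ≈ 2828.8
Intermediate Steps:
D(o, a) = (o - 5*a)/(4 + a)
J(z, Y) = 5 (J(z, Y) = (4 + 1)*1 = 5*1 = 5)
j(t) = -4*t/(4 + t) (j(t) = (t - 5*t)/(4 + t) = (-4*t)/(4 + t) = -4*t/(4 + t))
(2800 + j(J(Q, 2))) + g = (2800 - 4*5/(4 + 5)) + 31 = (2800 - 4*5/9) + 31 = (2800 - 4*5*⅑) + 31 = (2800 - 20/9) + 31 = 25180/9 + 31 = 25459/9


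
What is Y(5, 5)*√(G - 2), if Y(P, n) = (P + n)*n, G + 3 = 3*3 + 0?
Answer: 100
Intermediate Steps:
G = 6 (G = -3 + (3*3 + 0) = -3 + (9 + 0) = -3 + 9 = 6)
Y(P, n) = n*(P + n)
Y(5, 5)*√(G - 2) = (5*(5 + 5))*√(6 - 2) = (5*10)*√4 = 50*2 = 100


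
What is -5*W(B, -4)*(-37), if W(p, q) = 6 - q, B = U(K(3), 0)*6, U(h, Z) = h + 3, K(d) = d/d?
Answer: 1850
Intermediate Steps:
K(d) = 1
U(h, Z) = 3 + h
B = 24 (B = (3 + 1)*6 = 4*6 = 24)
-5*W(B, -4)*(-37) = -5*(6 - 1*(-4))*(-37) = -5*(6 + 4)*(-37) = -5*10*(-37) = -50*(-37) = 1850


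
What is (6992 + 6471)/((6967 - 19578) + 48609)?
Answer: 13463/35998 ≈ 0.37399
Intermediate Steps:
(6992 + 6471)/((6967 - 19578) + 48609) = 13463/(-12611 + 48609) = 13463/35998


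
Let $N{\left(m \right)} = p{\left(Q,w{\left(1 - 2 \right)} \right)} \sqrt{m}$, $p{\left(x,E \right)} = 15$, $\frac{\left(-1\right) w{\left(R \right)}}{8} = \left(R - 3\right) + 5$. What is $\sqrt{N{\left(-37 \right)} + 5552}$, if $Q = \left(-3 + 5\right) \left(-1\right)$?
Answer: $\sqrt{5552 + 15 i \sqrt{37}} \approx 74.514 + 0.6122 i$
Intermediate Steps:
$w{\left(R \right)} = -16 - 8 R$ ($w{\left(R \right)} = - 8 \left(\left(R - 3\right) + 5\right) = - 8 \left(\left(-3 + R\right) + 5\right) = - 8 \left(2 + R\right) = -16 - 8 R$)
$Q = -2$ ($Q = 2 \left(-1\right) = -2$)
$N{\left(m \right)} = 15 \sqrt{m}$
$\sqrt{N{\left(-37 \right)} + 5552} = \sqrt{15 \sqrt{-37} + 5552} = \sqrt{15 i \sqrt{37} + 5552} = \sqrt{5552 + 15 i \sqrt{37}}$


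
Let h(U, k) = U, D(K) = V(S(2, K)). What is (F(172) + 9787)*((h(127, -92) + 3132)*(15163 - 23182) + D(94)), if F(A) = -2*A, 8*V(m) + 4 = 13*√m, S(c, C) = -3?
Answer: -493565241449/2 + 122759*I*√3/8 ≈ -2.4678e+11 + 26578.0*I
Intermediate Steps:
V(m) = -½ + 13*√m/8 (V(m) = -½ + (13*√m)/8 = -½ + 13*√m/8)
D(K) = -½ + 13*I*√3/8 (D(K) = -½ + 13*√(-3)/8 = -½ + 13*(I*√3)/8 = -½ + 13*I*√3/8)
(F(172) + 9787)*((h(127, -92) + 3132)*(15163 - 23182) + D(94)) = (-2*172 + 9787)*((127 + 3132)*(15163 - 23182) + (-½ + 13*I*√3/8)) = (-344 + 9787)*(3259*(-8019) + (-½ + 13*I*√3/8)) = 9443*(-26133921 + (-½ + 13*I*√3/8)) = 9443*(-52267843/2 + 13*I*√3/8) = -493565241449/2 + 122759*I*√3/8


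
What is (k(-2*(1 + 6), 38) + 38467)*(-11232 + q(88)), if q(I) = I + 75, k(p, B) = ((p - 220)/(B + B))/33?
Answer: -177980299523/418 ≈ -4.2579e+8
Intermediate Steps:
k(p, B) = (-220 + p)/(66*B) (k(p, B) = ((-220 + p)/((2*B)))*(1/33) = ((-220 + p)*(1/(2*B)))*(1/33) = ((-220 + p)/(2*B))*(1/33) = (-220 + p)/(66*B))
q(I) = 75 + I
(k(-2*(1 + 6), 38) + 38467)*(-11232 + q(88)) = ((1/66)*(-220 - 2*(1 + 6))/38 + 38467)*(-11232 + (75 + 88)) = ((1/66)*(1/38)*(-220 - 2*7) + 38467)*(-11232 + 163) = ((1/66)*(1/38)*(-220 - 14) + 38467)*(-11069) = ((1/66)*(1/38)*(-234) + 38467)*(-11069) = (-39/418 + 38467)*(-11069) = (16079167/418)*(-11069) = -177980299523/418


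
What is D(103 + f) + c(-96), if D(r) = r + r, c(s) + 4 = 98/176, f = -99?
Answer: 401/88 ≈ 4.5568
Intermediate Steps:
c(s) = -303/88 (c(s) = -4 + 98/176 = -4 + 98*(1/176) = -4 + 49/88 = -303/88)
D(r) = 2*r
D(103 + f) + c(-96) = 2*(103 - 99) - 303/88 = 2*4 - 303/88 = 8 - 303/88 = 401/88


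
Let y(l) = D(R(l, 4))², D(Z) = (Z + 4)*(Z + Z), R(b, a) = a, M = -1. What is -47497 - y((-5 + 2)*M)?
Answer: -51593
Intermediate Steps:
D(Z) = 2*Z*(4 + Z) (D(Z) = (4 + Z)*(2*Z) = 2*Z*(4 + Z))
y(l) = 4096 (y(l) = (2*4*(4 + 4))² = (2*4*8)² = 64² = 4096)
-47497 - y((-5 + 2)*M) = -47497 - 1*4096 = -47497 - 4096 = -51593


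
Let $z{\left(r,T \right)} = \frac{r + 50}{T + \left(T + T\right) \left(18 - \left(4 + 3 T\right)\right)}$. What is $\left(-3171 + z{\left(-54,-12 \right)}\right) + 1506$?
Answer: $- \frac{504494}{303} \approx -1665.0$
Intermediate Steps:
$z{\left(r,T \right)} = \frac{50 + r}{T + 2 T \left(14 - 3 T\right)}$
$\left(-3171 + z{\left(-54,-12 \right)}\right) + 1506 = \left(-3171 + \frac{-50 - -54}{\left(-12\right) \left(-29 + 6 \left(-12\right)\right)}\right) + 1506 = \left(-3171 - \frac{-50 + 54}{12 \left(-29 - 72\right)}\right) + 1506 = \left(-3171 - \frac{1}{12} \frac{1}{-101} \cdot 4\right) + 1506 = \left(-3171 - \left(- \frac{1}{1212}\right) 4\right) + 1506 = \left(-3171 + \frac{1}{303}\right) + 1506 = - \frac{960812}{303} + 1506 = - \frac{504494}{303}$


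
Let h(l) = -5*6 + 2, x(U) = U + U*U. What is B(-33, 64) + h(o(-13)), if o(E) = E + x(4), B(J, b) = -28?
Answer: -56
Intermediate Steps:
x(U) = U + U²
o(E) = 20 + E (o(E) = E + 4*(1 + 4) = E + 4*5 = E + 20 = 20 + E)
h(l) = -28 (h(l) = -30 + 2 = -28)
B(-33, 64) + h(o(-13)) = -28 - 28 = -56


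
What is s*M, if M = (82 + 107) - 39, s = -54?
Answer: -8100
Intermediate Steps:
M = 150 (M = 189 - 39 = 150)
s*M = -54*150 = -8100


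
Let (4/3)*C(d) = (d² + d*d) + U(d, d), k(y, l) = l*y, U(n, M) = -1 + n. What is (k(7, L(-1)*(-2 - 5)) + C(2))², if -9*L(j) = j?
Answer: 2209/1296 ≈ 1.7045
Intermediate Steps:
L(j) = -j/9
C(d) = -¾ + 3*d²/2 + 3*d/4 (C(d) = 3*((d² + d*d) + (-1 + d))/4 = 3*((d² + d²) + (-1 + d))/4 = 3*(2*d² + (-1 + d))/4 = 3*(-1 + d + 2*d²)/4 = -¾ + 3*d²/2 + 3*d/4)
(k(7, L(-1)*(-2 - 5)) + C(2))² = (((-⅑*(-1))*(-2 - 5))*7 + (-¾ + (3/2)*2² + (¾)*2))² = (((⅑)*(-7))*7 + (-¾ + (3/2)*4 + 3/2))² = (-7/9*7 + (-¾ + 6 + 3/2))² = (-49/9 + 27/4)² = (47/36)² = 2209/1296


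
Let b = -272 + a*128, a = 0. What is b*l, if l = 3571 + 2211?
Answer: -1572704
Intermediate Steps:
l = 5782
b = -272 (b = -272 + 0*128 = -272 + 0 = -272)
b*l = -272*5782 = -1572704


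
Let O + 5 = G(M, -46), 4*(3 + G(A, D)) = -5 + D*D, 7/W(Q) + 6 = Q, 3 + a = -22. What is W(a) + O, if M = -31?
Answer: 64421/124 ≈ 519.52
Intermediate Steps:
a = -25 (a = -3 - 22 = -25)
W(Q) = 7/(-6 + Q)
G(A, D) = -17/4 + D**2/4 (G(A, D) = -3 + (-5 + D*D)/4 = -3 + (-5 + D**2)/4 = -3 + (-5/4 + D**2/4) = -17/4 + D**2/4)
O = 2079/4 (O = -5 + (-17/4 + (1/4)*(-46)**2) = -5 + (-17/4 + (1/4)*2116) = -5 + (-17/4 + 529) = -5 + 2099/4 = 2079/4 ≈ 519.75)
W(a) + O = 7/(-6 - 25) + 2079/4 = 7/(-31) + 2079/4 = 7*(-1/31) + 2079/4 = -7/31 + 2079/4 = 64421/124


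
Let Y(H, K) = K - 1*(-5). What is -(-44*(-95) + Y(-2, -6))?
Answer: -4179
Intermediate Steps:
Y(H, K) = 5 + K (Y(H, K) = K + 5 = 5 + K)
-(-44*(-95) + Y(-2, -6)) = -(-44*(-95) + (5 - 6)) = -(4180 - 1) = -1*4179 = -4179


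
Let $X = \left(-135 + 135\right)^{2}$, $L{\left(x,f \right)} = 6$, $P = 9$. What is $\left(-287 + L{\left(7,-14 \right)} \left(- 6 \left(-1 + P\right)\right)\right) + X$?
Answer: $-575$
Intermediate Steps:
$X = 0$ ($X = 0^{2} = 0$)
$\left(-287 + L{\left(7,-14 \right)} \left(- 6 \left(-1 + P\right)\right)\right) + X = \left(-287 + 6 \left(- 6 \left(-1 + 9\right)\right)\right) + 0 = \left(-287 + 6 \left(\left(-6\right) 8\right)\right) + 0 = \left(-287 + 6 \left(-48\right)\right) + 0 = \left(-287 - 288\right) + 0 = -575 + 0 = -575$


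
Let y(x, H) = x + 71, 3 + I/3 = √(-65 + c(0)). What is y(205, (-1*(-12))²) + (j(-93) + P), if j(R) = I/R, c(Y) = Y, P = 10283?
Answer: 327332/31 - I*√65/31 ≈ 10559.0 - 0.26007*I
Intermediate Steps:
I = -9 + 3*I*√65 (I = -9 + 3*√(-65 + 0) = -9 + 3*√(-65) = -9 + 3*(I*√65) = -9 + 3*I*√65 ≈ -9.0 + 24.187*I)
j(R) = (-9 + 3*I*√65)/R
y(x, H) = 71 + x
y(205, (-1*(-12))²) + (j(-93) + P) = (71 + 205) + (3*(-3 + I*√65)/(-93) + 10283) = 276 + (3*(-1/93)*(-3 + I*√65) + 10283) = 276 + ((3/31 - I*√65/31) + 10283) = 276 + (318776/31 - I*√65/31) = 327332/31 - I*√65/31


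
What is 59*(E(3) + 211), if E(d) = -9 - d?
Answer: 11741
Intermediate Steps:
59*(E(3) + 211) = 59*((-9 - 1*3) + 211) = 59*((-9 - 3) + 211) = 59*(-12 + 211) = 59*199 = 11741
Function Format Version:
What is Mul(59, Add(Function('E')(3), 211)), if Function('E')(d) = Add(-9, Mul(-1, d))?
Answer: 11741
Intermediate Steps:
Mul(59, Add(Function('E')(3), 211)) = Mul(59, Add(Add(-9, Mul(-1, 3)), 211)) = Mul(59, Add(Add(-9, -3), 211)) = Mul(59, Add(-12, 211)) = Mul(59, 199) = 11741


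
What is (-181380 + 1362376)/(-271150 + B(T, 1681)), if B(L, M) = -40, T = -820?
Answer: -590498/135595 ≈ -4.3549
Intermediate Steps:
(-181380 + 1362376)/(-271150 + B(T, 1681)) = (-181380 + 1362376)/(-271150 - 40) = 1180996/(-271190) = 1180996*(-1/271190) = -590498/135595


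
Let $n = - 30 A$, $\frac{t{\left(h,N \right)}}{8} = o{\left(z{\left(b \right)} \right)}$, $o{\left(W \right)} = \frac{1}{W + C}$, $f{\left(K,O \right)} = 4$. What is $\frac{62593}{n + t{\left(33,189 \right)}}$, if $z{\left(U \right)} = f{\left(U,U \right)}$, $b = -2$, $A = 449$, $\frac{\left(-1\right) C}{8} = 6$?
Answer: $- \frac{688523}{148172} \approx -4.6468$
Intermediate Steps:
$C = -48$ ($C = \left(-8\right) 6 = -48$)
$z{\left(U \right)} = 4$
$o{\left(W \right)} = \frac{1}{-48 + W}$ ($o{\left(W \right)} = \frac{1}{W - 48} = \frac{1}{-48 + W}$)
$t{\left(h,N \right)} = - \frac{2}{11}$ ($t{\left(h,N \right)} = \frac{8}{-48 + 4} = \frac{8}{-44} = 8 \left(- \frac{1}{44}\right) = - \frac{2}{11}$)
$n = -13470$ ($n = \left(-30\right) 449 = -13470$)
$\frac{62593}{n + t{\left(33,189 \right)}} = \frac{62593}{-13470 - \frac{2}{11}} = \frac{62593}{- \frac{148172}{11}} = 62593 \left(- \frac{11}{148172}\right) = - \frac{688523}{148172}$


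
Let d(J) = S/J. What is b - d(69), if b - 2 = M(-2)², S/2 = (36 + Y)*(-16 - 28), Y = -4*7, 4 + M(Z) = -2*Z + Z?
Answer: 1118/69 ≈ 16.203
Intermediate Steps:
M(Z) = -4 - Z (M(Z) = -4 + (-2*Z + Z) = -4 - Z)
Y = -28
S = -704 (S = 2*((36 - 28)*(-16 - 28)) = 2*(8*(-44)) = 2*(-352) = -704)
d(J) = -704/J
b = 6 (b = 2 + (-4 - 1*(-2))² = 2 + (-4 + 2)² = 2 + (-2)² = 2 + 4 = 6)
b - d(69) = 6 - (-704)/69 = 6 - 1*(-704/69) = 6 + 704/69 = 1118/69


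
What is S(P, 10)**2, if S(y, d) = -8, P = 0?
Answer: 64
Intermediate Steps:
S(P, 10)**2 = (-8)**2 = 64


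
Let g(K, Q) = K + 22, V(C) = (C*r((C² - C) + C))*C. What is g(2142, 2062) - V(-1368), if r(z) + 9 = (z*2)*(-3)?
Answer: 21013383571636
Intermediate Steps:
r(z) = -9 - 6*z (r(z) = -9 + (z*2)*(-3) = -9 + (2*z)*(-3) = -9 - 6*z)
V(C) = C²*(-9 - 6*C²) (V(C) = (C*(-9 - 6*((C² - C) + C)))*C = (C*(-9 - 6*C²))*C = C²*(-9 - 6*C²))
g(K, Q) = 22 + K
g(2142, 2062) - V(-1368) = (22 + 2142) - (-1368)²*(-9 - 6*(-1368)²) = 2164 - 1871424*(-9 - 6*1871424) = 2164 - 1871424*(-9 - 11228544) = 2164 - 1871424*(-11228553) = 2164 - 1*(-21013383569472) = 2164 + 21013383569472 = 21013383571636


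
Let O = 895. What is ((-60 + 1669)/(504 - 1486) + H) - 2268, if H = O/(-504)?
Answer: -562093265/247464 ≈ -2271.4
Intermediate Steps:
H = -895/504 (H = 895/(-504) = 895*(-1/504) = -895/504 ≈ -1.7758)
((-60 + 1669)/(504 - 1486) + H) - 2268 = ((-60 + 1669)/(504 - 1486) - 895/504) - 2268 = (1609/(-982) - 895/504) - 2268 = (1609*(-1/982) - 895/504) - 2268 = (-1609/982 - 895/504) - 2268 = -844913/247464 - 2268 = -562093265/247464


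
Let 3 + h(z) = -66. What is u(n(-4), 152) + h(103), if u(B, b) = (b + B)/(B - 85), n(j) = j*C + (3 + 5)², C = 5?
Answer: -3025/41 ≈ -73.781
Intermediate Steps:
h(z) = -69 (h(z) = -3 - 66 = -69)
n(j) = 64 + 5*j (n(j) = j*5 + (3 + 5)² = 5*j + 8² = 5*j + 64 = 64 + 5*j)
u(B, b) = (B + b)/(-85 + B)
u(n(-4), 152) + h(103) = ((64 + 5*(-4)) + 152)/(-85 + (64 + 5*(-4))) - 69 = ((64 - 20) + 152)/(-85 + (64 - 20)) - 69 = (44 + 152)/(-85 + 44) - 69 = 196/(-41) - 69 = -1/41*196 - 69 = -196/41 - 69 = -3025/41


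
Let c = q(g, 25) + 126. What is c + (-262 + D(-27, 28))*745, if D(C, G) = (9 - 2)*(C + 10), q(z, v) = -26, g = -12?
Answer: -283745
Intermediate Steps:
D(C, G) = 70 + 7*C (D(C, G) = 7*(10 + C) = 70 + 7*C)
c = 100 (c = -26 + 126 = 100)
c + (-262 + D(-27, 28))*745 = 100 + (-262 + (70 + 7*(-27)))*745 = 100 + (-262 + (70 - 189))*745 = 100 + (-262 - 119)*745 = 100 - 381*745 = 100 - 283845 = -283745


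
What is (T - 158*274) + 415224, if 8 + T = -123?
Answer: 371801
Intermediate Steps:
T = -131 (T = -8 - 123 = -131)
(T - 158*274) + 415224 = (-131 - 158*274) + 415224 = (-131 - 43292) + 415224 = -43423 + 415224 = 371801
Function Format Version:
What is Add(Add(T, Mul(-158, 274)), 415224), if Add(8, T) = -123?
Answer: 371801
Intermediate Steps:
T = -131 (T = Add(-8, -123) = -131)
Add(Add(T, Mul(-158, 274)), 415224) = Add(Add(-131, Mul(-158, 274)), 415224) = Add(Add(-131, -43292), 415224) = Add(-43423, 415224) = 371801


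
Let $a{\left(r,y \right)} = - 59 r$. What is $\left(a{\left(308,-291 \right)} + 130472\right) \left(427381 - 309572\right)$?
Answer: $13229950700$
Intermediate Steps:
$\left(a{\left(308,-291 \right)} + 130472\right) \left(427381 - 309572\right) = \left(\left(-59\right) 308 + 130472\right) \left(427381 - 309572\right) = \left(-18172 + 130472\right) 117809 = 112300 \cdot 117809 = 13229950700$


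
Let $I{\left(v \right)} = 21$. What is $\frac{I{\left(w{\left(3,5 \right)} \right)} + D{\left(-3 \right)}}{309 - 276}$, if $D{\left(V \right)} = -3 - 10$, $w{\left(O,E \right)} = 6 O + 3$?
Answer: $\frac{8}{33} \approx 0.24242$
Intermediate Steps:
$w{\left(O,E \right)} = 3 + 6 O$
$D{\left(V \right)} = -13$ ($D{\left(V \right)} = -3 - 10 = -13$)
$\frac{I{\left(w{\left(3,5 \right)} \right)} + D{\left(-3 \right)}}{309 - 276} = \frac{21 - 13}{309 - 276} = \frac{8}{33}$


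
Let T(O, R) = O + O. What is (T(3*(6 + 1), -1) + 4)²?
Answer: 2116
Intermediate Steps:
T(O, R) = 2*O
(T(3*(6 + 1), -1) + 4)² = (2*(3*(6 + 1)) + 4)² = (2*(3*7) + 4)² = (2*21 + 4)² = (42 + 4)² = 46² = 2116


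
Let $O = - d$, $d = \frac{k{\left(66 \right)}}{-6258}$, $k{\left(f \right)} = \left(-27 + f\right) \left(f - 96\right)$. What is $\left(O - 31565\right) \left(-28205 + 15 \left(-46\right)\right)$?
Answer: $\frac{951295348550}{1043} \approx 9.1208 \cdot 10^{8}$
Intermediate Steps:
$k{\left(f \right)} = \left(-96 + f\right) \left(-27 + f\right)$ ($k{\left(f \right)} = \left(-27 + f\right) \left(-96 + f\right) = \left(-96 + f\right) \left(-27 + f\right)$)
$d = \frac{195}{1043}$ ($d = \frac{2592 + 66^{2} - 8118}{-6258} = \left(2592 + 4356 - 8118\right) \left(- \frac{1}{6258}\right) = \left(-1170\right) \left(- \frac{1}{6258}\right) = \frac{195}{1043} \approx 0.18696$)
$O = - \frac{195}{1043}$ ($O = \left(-1\right) \frac{195}{1043} = - \frac{195}{1043} \approx -0.18696$)
$\left(O - 31565\right) \left(-28205 + 15 \left(-46\right)\right) = \left(- \frac{195}{1043} - 31565\right) \left(-28205 + 15 \left(-46\right)\right) = - \frac{32922490 \left(-28205 - 690\right)}{1043} = \left(- \frac{32922490}{1043}\right) \left(-28895\right) = \frac{951295348550}{1043}$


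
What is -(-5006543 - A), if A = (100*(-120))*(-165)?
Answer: 6986543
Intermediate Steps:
A = 1980000 (A = -12000*(-165) = 1980000)
-(-5006543 - A) = -(-5006543 - 1*1980000) = -(-5006543 - 1980000) = -1*(-6986543) = 6986543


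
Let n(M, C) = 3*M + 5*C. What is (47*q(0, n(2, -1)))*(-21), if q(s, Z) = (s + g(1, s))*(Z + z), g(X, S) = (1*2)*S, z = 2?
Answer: 0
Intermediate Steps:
g(X, S) = 2*S
q(s, Z) = 3*s*(2 + Z) (q(s, Z) = (s + 2*s)*(Z + 2) = (3*s)*(2 + Z) = 3*s*(2 + Z))
(47*q(0, n(2, -1)))*(-21) = (47*(3*0*(2 + (3*2 + 5*(-1)))))*(-21) = (47*(3*0*(2 + (6 - 5))))*(-21) = (47*(3*0*(2 + 1)))*(-21) = (47*(3*0*3))*(-21) = (47*0)*(-21) = 0*(-21) = 0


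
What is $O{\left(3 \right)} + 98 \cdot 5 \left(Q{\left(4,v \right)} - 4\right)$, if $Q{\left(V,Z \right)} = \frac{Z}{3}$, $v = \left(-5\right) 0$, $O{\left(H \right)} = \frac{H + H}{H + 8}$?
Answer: $- \frac{21554}{11} \approx -1959.5$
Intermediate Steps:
$O{\left(H \right)} = \frac{2 H}{8 + H}$
$v = 0$
$Q{\left(V,Z \right)} = \frac{Z}{3}$ ($Q{\left(V,Z \right)} = Z \frac{1}{3} = \frac{Z}{3}$)
$O{\left(3 \right)} + 98 \cdot 5 \left(Q{\left(4,v \right)} - 4\right) = 2 \cdot 3 \frac{1}{8 + 3} + 98 \cdot 5 \left(\frac{1}{3} \cdot 0 - 4\right) = 2 \cdot 3 \cdot \frac{1}{11} + 98 \cdot 5 \left(0 - 4\right) = 2 \cdot 3 \cdot \frac{1}{11} + 98 \cdot 5 \left(-4\right) = \frac{6}{11} + 98 \left(-20\right) = \frac{6}{11} - 1960 = - \frac{21554}{11}$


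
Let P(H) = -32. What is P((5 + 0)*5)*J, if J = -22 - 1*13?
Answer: 1120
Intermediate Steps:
J = -35 (J = -22 - 13 = -35)
P((5 + 0)*5)*J = -32*(-35) = 1120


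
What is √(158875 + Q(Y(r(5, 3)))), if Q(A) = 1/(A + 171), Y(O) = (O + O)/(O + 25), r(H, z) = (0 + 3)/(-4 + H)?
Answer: √912833663433/2397 ≈ 398.59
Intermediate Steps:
r(H, z) = 3/(-4 + H)
Y(O) = 2*O/(25 + O) (Y(O) = (2*O)/(25 + O) = 2*O/(25 + O))
Q(A) = 1/(171 + A)
√(158875 + Q(Y(r(5, 3)))) = √(158875 + 1/(171 + 2*(3/(-4 + 5))/(25 + 3/(-4 + 5)))) = √(158875 + 1/(171 + 2*(3/1)/(25 + 3/1))) = √(158875 + 1/(171 + 2*(3*1)/(25 + 3*1))) = √(158875 + 1/(171 + 2*3/(25 + 3))) = √(158875 + 1/(171 + 2*3/28)) = √(158875 + 1/(171 + 2*3*(1/28))) = √(158875 + 1/(171 + 3/14)) = √(158875 + 1/(2397/14)) = √(158875 + 14/2397) = √(380823389/2397) = √912833663433/2397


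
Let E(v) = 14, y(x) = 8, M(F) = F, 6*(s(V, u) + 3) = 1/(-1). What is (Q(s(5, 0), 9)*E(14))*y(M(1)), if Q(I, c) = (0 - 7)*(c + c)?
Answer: -14112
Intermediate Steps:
s(V, u) = -19/6 (s(V, u) = -3 + (⅙)/(-1) = -3 + (⅙)*(-1) = -3 - ⅙ = -19/6)
Q(I, c) = -14*c
(Q(s(5, 0), 9)*E(14))*y(M(1)) = (-14*9*14)*8 = -126*14*8 = -1764*8 = -14112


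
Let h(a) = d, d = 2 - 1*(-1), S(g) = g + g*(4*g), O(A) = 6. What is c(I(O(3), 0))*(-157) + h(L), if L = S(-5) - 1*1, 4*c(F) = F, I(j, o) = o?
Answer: 3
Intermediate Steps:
c(F) = F/4
S(g) = g + 4*g²
d = 3 (d = 2 + 1 = 3)
L = 94 (L = -5*(1 + 4*(-5)) - 1*1 = -5*(1 - 20) - 1 = -5*(-19) - 1 = 95 - 1 = 94)
h(a) = 3
c(I(O(3), 0))*(-157) + h(L) = ((¼)*0)*(-157) + 3 = 0*(-157) + 3 = 0 + 3 = 3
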